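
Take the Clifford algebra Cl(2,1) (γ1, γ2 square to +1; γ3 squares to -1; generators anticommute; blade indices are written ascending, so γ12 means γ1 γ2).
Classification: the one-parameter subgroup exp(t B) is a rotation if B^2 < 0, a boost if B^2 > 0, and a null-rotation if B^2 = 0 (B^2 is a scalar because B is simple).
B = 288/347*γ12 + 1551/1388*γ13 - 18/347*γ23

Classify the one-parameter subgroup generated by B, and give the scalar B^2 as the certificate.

B^2 term by term: the squares give (288/347)^2*(γ12)^2 + (1551/1388)^2*(γ13)^2 + (-18/347)^2*(γ23)^2 = 82944/120409*(-1) + 2405601/1926544*(+1) + 324/120409*(+1) = 9/16 (each basis 2-blade squares to minus the product of its generators' squares); cross terms between blades sharing an index anticommute and cancel. So B^2 = 9/16.
Answer: boost, certificate B^2 = 9/16. The invariant at work: B^2 = 9/16 is unchanged by conjugation, hence its sign classifies the subgroup whatever basis B is written in.


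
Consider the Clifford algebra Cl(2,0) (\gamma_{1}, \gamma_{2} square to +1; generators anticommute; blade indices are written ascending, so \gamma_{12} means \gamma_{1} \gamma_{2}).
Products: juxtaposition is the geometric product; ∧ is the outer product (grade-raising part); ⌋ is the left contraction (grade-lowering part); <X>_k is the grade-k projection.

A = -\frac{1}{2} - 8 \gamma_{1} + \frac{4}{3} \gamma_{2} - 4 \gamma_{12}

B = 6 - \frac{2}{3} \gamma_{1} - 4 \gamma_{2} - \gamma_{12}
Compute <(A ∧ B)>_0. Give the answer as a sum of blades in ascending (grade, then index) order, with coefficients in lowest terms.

step 1: -3 - \frac{143}{3} \gamma_{1} + 10 \gamma_{2} + \frac{169}{18} \gamma_{12}
step 2: -3
Answer: -3


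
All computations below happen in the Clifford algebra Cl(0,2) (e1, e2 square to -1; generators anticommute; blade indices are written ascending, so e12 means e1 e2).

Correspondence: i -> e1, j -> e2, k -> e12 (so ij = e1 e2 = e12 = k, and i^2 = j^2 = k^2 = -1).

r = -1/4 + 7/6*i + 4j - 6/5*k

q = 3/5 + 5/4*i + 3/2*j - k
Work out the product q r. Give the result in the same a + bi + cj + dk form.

In blades: q = 3/5 + 5/4*e1 + 3/2*e2 - e12, r = -1/4 + 7/6*e1 + 4*e2 - 6/5*e12.
Distribute q over r term by term (generator squares from the signature, products reordered to ascending indices): (3/5)*r = -3/20 + 7/10*e1 + 12/5*e2 - 18/25*e12; (5/4*e1)*r = -35/24 - 5/16*e1 + 3/2*e2 + 5*e12; (3/2*e2)*r = -6 - 9/5*e1 - 3/8*e2 - 7/4*e12; (-e12)*r = -6/5 + 4*e1 - 7/6*e2 + 1/4*e12.
Sum: -1057/120 + 207/80*e1 + 283/120*e2 + 139/50*e12; translating back through the correspondence:
Answer: -1057/120 + 207/80*i + 283/120*j + 139/50*k


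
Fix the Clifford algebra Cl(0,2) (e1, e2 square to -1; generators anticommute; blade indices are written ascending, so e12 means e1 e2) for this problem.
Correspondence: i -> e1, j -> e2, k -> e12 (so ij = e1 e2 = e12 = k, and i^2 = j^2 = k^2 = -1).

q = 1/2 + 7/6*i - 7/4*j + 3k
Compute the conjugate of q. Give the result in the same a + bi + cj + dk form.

In blades: q = 1/2 + 7/6*e1 - 7/4*e2 + 3*e12.
Conjugation here is Clifford conjugation: the scalar is fixed and the grade-1 and grade-2 blades all flip sign, giving 1/2 - 7/6*e1 + 7/4*e2 - 3*e12; translating back:
Answer: 1/2 - 7/6*i + 7/4*j - 3k


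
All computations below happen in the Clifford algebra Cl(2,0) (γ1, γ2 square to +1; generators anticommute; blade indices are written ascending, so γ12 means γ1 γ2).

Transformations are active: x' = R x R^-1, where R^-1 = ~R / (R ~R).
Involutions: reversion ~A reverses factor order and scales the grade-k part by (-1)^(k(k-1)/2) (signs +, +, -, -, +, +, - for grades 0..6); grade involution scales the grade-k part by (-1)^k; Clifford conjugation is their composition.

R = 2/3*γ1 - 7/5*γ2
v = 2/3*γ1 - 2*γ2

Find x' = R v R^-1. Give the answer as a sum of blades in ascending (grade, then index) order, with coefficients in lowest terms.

~R = 2/3*γ1 - 7/5*γ2, and R ~R = 541/225, so R^-1 = ~R / (541/225).
R v = 146/45 - 2/5*γ12
Answer: 1838/1623*γ1 - 962/541*γ2


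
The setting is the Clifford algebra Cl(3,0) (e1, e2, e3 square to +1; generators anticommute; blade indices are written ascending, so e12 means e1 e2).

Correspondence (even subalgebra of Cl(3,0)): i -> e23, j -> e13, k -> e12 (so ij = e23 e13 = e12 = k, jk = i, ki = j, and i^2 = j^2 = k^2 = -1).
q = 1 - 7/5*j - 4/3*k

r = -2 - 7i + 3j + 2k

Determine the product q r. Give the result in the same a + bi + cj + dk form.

In blades: q = 1 - 4/3*e12 - 7/5*e13, r = -2 + 2*e12 + 3*e13 - 7*e23.
Distribute q over r term by term (generator squares from the signature, products reordered to ascending indices): (1)*r = -2 + 2*e12 + 3*e13 - 7*e23; (-4/3*e12)*r = 8/3 + 8/3*e12 + 28/3*e13 + 4*e23; (-7/5*e13)*r = 21/5 - 49/5*e12 + 14/5*e13 - 14/5*e23.
Sum: 73/15 - 77/15*e12 + 227/15*e13 - 29/5*e23; translating back through the correspondence:
Answer: 73/15 - 29/5*i + 227/15*j - 77/15*k


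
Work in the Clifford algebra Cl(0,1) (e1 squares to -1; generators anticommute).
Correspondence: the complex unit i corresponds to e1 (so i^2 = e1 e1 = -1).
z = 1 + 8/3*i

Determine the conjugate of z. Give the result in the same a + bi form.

In blades: z = 1 + 8/3*e1.
Conjugation here is Clifford conjugation: the scalar is fixed and the grade-1 and grade-2 blades all flip sign, giving 1 - 8/3*e1; translating back:
Answer: 1 - 8/3*i


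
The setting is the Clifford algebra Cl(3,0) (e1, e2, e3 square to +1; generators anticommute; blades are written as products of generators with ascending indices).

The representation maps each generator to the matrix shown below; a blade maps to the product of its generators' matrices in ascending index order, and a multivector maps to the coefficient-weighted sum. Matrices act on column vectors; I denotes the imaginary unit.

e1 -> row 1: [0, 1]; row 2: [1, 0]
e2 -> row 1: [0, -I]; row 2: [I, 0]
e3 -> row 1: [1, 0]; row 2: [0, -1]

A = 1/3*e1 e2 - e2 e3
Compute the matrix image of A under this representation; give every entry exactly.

Bivector images (products of the table entries): rho(e1 e2) = rho(e1)rho(e2) = row 1: [I, 0]; row 2: [0, -I]; rho(e2 e3) = rho(e2)rho(e3) = row 1: [0, I]; row 2: [I, 0].
M = (1/3)*rho(e1 e2) + (-1)*rho(e2 e3), summed entrywise:
Answer: row 1: [I/3, -I]; row 2: [-I, -I/3]


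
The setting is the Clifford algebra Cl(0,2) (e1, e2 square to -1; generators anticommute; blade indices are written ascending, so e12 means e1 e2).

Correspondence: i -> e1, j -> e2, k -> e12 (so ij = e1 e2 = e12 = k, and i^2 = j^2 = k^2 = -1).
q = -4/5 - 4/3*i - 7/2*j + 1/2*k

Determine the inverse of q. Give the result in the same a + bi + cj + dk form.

In blades: q = -4/5 - 4/3*e1 - 7/2*e2 + 1/2*e12.
With qbar = -4/5 + 4/3*e1 + 7/2*e2 - 1/2*e12 (scalar fixed, mapped units negated), q qbar = 6713/450 (the sum of squared coefficients), so q^-1 = qbar / (6713/450) = -360/6713 + 600/6713*e1 + 225/959*e2 - 225/6713*e12; translating back:
Answer: -360/6713 + 600/6713*i + 225/959*j - 225/6713*k


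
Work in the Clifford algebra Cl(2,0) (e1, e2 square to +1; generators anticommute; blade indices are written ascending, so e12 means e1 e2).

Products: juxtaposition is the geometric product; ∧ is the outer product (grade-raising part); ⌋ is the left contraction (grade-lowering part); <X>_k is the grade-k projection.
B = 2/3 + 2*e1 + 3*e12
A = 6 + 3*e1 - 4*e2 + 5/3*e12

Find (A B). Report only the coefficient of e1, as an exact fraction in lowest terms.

step 1: 5 + 26*e1 + 3*e2 + 244/9*e12
Answer: 26


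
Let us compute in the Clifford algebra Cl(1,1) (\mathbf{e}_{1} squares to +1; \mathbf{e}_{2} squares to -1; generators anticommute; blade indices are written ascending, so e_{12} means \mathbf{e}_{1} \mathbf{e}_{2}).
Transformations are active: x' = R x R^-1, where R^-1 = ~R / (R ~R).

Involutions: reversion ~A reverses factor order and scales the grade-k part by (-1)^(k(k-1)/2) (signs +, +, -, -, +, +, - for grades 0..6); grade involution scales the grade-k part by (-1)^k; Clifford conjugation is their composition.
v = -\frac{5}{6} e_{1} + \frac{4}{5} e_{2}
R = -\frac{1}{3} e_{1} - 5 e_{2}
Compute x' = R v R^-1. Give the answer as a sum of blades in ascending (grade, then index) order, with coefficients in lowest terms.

~R = -\frac{1}{3} e_{1} - 5 e_{2}, and R ~R = -\frac{224}{9}, so R^-1 = ~R / (-\frac{224}{9}).
R v = \frac{77}{18} - \frac{133}{30} e_{12}
Answer: \frac{91}{96} e_{1} + \frac{147}{160} e_{2}


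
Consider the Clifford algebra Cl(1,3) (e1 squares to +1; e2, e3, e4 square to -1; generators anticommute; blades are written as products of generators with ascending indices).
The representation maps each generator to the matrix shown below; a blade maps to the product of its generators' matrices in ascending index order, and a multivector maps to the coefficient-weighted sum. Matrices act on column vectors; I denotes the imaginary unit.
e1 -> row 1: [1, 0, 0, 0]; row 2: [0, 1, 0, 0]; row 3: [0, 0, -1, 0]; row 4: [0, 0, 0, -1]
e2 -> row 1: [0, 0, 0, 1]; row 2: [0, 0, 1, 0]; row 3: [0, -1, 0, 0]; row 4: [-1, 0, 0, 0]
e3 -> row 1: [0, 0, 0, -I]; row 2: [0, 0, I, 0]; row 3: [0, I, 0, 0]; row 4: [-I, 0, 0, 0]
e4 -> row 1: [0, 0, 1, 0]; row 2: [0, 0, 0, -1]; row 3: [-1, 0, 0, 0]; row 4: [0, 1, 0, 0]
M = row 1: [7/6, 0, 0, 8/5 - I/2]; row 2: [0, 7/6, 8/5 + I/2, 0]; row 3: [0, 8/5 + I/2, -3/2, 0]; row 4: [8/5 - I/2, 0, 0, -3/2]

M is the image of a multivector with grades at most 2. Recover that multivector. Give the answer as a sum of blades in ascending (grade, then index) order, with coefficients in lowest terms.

Method: the blade images are trace-orthogonal — tr(rho(e_A) rho(e_B)^-1) = 4 if A = B and 0 otherwise — and rho(e_A)^-1 = (e_A)^2 * rho(e_A) with (e_A)^2 = +1 or -1, so the coefficient of e_A in the preimage is (e_A)^2 * tr(M rho(e_A))/4.
Nonzero projections over blades of grade <= 2: 1: (1)^2 = +1, tr(M 1) = -2/3, coefficient -1/6; e1: (e1)^2 = +1, tr(M rho(e1)) = 16/3, coefficient 4/3; e3: (e3)^2 = -1, tr(M rho(e3)) = -2, coefficient 1/2; e1 e2: (e1 e2)^2 = +1, tr(M rho(e1 e2)) = 32/5, coefficient 8/5. Every other blade of grade <= 2 projects to 0.
Answer: -1/6 + 4/3*e1 + 1/2*e3 + 8/5*e1 e2


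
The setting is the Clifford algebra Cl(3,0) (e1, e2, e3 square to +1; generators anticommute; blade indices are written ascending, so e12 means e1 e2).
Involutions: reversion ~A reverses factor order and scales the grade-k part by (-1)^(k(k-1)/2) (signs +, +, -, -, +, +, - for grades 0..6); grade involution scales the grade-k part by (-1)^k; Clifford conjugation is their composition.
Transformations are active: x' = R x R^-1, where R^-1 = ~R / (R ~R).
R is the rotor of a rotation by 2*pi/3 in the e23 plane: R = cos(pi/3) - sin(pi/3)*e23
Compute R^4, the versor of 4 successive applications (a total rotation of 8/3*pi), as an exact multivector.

Half-angle bookkeeping: 4 applications in e23 add up to rotor phase 4*pi/3 = 4*pi/3, so R^4 = cos(4*pi/3) - sin(4*pi/3)*e23.
cos(4*pi/3) = -1/2 and sin(4*pi/3) = -sqrt(3)/2, so R^4 = -1/2 + sqrt(3)/2*e23. The net rotation is 2/3*pi (after discarding 1 full turn, each of which contributes a factor -1 to the rotor); the rotor keeps the half-angle phase exactly.
Answer: -1/2 + sqrt(3)/2*e23


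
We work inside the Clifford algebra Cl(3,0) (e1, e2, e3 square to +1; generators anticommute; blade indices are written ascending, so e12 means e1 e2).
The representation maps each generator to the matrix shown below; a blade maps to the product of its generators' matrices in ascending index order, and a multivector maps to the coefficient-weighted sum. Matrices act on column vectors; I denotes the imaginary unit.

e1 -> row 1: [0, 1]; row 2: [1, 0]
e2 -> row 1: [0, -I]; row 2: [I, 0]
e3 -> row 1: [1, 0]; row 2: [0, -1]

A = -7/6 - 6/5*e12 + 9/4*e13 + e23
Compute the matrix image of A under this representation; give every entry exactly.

Bivector images (products of the table entries): rho(e12) = rho(e1)rho(e2) = row 1: [I, 0]; row 2: [0, -I]; rho(e13) = rho(e1)rho(e3) = row 1: [0, -1]; row 2: [1, 0]; rho(e23) = rho(e2)rho(e3) = row 1: [0, I]; row 2: [I, 0].
M = (-7/6)*1 + (-6/5)*rho(e12) + (9/4)*rho(e13) + (1)*rho(e23), summed entrywise (1 is the identity matrix):
Answer: row 1: [-7/6 - 6*I/5, -9/4 + I]; row 2: [9/4 + I, -7/6 + 6*I/5]


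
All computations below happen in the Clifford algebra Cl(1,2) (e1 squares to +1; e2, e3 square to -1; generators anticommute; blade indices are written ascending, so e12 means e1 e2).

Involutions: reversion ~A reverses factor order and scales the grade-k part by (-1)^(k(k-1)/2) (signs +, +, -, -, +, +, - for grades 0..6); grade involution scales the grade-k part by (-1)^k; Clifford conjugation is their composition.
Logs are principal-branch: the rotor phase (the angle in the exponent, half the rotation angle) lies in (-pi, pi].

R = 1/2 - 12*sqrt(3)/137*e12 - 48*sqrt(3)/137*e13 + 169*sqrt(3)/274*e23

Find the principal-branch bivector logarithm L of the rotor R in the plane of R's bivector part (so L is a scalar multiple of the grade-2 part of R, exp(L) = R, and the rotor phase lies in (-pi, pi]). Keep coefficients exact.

The scalar part of R is 1/2, which pins the rotor phase on the principal branch; dividing the bivector part by the sine of that phase recovers the unit plane, and L is the phase times that plane.
Concretely: cos(phase) = 1/2 gives phase = ±pi/3, and since phase/sin(phase) is even the sign is immaterial: L = (phase/sin(phase)) * <R>_2 = (2*sqrt(3)*pi/9) * <R>_2.
Answer: -8*pi/137*e12 - 32*pi/137*e13 + 169*pi/411*e23


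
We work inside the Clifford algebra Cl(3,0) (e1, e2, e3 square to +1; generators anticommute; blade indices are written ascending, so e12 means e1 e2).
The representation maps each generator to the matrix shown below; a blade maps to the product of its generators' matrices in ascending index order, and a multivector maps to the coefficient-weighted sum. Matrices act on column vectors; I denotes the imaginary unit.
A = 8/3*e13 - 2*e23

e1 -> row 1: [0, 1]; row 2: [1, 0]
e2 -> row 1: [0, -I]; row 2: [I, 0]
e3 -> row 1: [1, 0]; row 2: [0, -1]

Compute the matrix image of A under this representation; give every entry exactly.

Bivector images (products of the table entries): rho(e13) = rho(e1)rho(e3) = row 1: [0, -1]; row 2: [1, 0]; rho(e23) = rho(e2)rho(e3) = row 1: [0, I]; row 2: [I, 0].
M = (8/3)*rho(e13) + (-2)*rho(e23), summed entrywise:
Answer: row 1: [0, -8/3 - 2*I]; row 2: [8/3 - 2*I, 0]


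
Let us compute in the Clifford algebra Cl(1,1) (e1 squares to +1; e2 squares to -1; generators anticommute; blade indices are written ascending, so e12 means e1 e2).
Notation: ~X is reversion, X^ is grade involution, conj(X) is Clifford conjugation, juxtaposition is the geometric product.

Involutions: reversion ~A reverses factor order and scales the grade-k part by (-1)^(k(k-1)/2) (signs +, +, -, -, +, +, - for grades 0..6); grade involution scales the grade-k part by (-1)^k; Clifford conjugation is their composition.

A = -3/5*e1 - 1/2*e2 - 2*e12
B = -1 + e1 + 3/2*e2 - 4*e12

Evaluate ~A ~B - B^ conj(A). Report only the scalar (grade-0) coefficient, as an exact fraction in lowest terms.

first term: 163/20 - 22/5*e1 - 39/10*e2 - 12/5*e12
second term: -157/20 - 8/5*e1 - 1/10*e2 - 8/5*e12
Answer: 16


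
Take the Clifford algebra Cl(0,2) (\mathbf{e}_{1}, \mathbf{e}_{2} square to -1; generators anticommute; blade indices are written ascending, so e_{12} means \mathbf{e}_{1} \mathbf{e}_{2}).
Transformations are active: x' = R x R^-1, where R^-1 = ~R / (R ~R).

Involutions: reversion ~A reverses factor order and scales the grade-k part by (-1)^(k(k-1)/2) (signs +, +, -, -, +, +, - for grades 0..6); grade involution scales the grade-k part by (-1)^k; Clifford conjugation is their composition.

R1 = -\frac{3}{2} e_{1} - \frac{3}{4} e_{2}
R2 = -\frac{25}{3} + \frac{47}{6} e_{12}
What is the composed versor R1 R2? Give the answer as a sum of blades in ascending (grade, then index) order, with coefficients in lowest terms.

Distribute over the terms of R1 (each basis-blade product reordered to ascending indices, repeated generators contracted through their squares):
(-\frac{3}{2} e_{1}) R2 = \frac{25}{2} e_{1} + \frac{47}{4} e_{2}
(-\frac{3}{4} e_{2}) R2 = -\frac{47}{8} e_{1} + \frac{25}{4} e_{2}
Summing the partial products and collecting blades:
Answer: \frac{53}{8} e_{1} + 18 e_{2}


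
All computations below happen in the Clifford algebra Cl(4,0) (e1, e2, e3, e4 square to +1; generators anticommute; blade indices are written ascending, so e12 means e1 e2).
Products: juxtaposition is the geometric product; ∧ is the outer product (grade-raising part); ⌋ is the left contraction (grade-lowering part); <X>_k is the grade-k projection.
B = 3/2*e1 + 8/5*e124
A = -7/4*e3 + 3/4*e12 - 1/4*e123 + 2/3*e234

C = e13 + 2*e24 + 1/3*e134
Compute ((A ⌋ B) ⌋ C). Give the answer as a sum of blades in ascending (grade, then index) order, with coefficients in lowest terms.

step 1: -6/5*e4
step 2: 12/5*e2 - 2/5*e13
Answer: 12/5*e2 - 2/5*e13


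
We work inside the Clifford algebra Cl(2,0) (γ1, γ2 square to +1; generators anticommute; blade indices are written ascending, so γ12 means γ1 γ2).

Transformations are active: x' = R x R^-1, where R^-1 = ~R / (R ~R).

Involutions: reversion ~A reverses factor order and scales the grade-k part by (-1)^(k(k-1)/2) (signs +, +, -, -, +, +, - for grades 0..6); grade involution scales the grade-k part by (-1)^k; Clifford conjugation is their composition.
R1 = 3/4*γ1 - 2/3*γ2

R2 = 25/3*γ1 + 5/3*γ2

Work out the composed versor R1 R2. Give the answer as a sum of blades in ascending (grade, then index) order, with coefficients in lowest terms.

Distribute over the terms of R1 (each basis-blade product reordered to ascending indices, repeated generators contracted through their squares):
(3/4*γ1) R2 = 25/4 + 5/4*γ12
(-2/3*γ2) R2 = -10/9 + 50/9*γ12
Summing the partial products and collecting blades:
Answer: 185/36 + 245/36*γ12


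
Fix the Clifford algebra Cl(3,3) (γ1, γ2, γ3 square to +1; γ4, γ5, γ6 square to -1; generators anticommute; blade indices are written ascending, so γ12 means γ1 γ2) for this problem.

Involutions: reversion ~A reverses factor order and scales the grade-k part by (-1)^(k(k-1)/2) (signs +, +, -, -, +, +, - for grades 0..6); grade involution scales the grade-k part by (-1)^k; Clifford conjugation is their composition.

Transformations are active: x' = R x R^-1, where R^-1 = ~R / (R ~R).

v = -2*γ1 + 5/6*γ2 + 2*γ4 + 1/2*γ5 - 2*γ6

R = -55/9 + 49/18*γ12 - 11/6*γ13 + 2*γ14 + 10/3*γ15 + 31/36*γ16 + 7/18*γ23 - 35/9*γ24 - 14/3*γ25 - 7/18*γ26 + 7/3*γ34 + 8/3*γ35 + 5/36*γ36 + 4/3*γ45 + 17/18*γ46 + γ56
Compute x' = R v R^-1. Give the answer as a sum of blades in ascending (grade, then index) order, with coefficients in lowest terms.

~R = -55/9 - 49/18*γ12 + 11/6*γ13 - 2*γ14 - 10/3*γ15 - 31/36*γ16 - 7/18*γ23 + 35/9*γ24 + 14/3*γ25 + 7/18*γ26 - 7/3*γ34 - 8/3*γ35 - 5/36*γ36 - 4/3*γ45 - 17/18*γ46 - γ56, and R ~R = -325/24, so R^-1 = ~R / (-325/24).
R v = 1139/108*γ1 + 523/54*γ2 - 1049/108*γ3 - 203/54*γ4 + 73/6*γ5 + 1799/108*γ6 + 3/4*γ123 + 104/9*γ124 + 95/12*γ125 - 1163/216*γ126 - 25/3*γ134 - 25/4*γ135 + 61/18*γ136 - 25/3*γ145 - 137/18*γ146 - 655/72*γ156 + 49/18*γ234 + 29/12*γ235 - 143/216*γ236 + 17/2*γ245 + 1009/108*γ246 + 373/36*γ256 - 25/6*γ345 - 89/18*γ346 - 389/72*γ356 - 41/36*γ456
Answer: -1607/1053*γ1 - 419/270*γ2 + 8101/5265*γ3 + 4868/5265*γ4 - 1129/702*γ5 - 14146/5265*γ6


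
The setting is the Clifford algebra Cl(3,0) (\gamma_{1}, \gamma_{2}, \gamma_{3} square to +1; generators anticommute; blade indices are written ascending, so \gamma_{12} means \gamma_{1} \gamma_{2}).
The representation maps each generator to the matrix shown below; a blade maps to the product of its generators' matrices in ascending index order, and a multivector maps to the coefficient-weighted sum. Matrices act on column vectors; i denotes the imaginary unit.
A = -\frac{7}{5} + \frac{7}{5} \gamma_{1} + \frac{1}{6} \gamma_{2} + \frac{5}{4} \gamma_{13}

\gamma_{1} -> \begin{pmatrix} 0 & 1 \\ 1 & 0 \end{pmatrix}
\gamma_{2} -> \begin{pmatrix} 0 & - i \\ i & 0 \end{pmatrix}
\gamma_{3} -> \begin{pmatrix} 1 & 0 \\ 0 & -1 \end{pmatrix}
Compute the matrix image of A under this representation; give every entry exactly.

Bivector images (products of the table entries): rho(\gamma_{13}) = rho(\gamma_{1})rho(\gamma_{3}) = \begin{pmatrix} 0 & -1 \\ 1 & 0 \end{pmatrix}.
M = (-\frac{7}{5})*1 + (\frac{7}{5})*rho(\gamma_{1}) + (\frac{1}{6})*rho(\gamma_{2}) + (\frac{5}{4})*rho(\gamma_{13}), summed entrywise (1 is the identity matrix):
Answer: \begin{pmatrix} - \frac{7}{5} & \frac{3}{20} - \frac{i}{6} \\ \frac{53}{20} + \frac{i}{6} & - \frac{7}{5} \end{pmatrix}


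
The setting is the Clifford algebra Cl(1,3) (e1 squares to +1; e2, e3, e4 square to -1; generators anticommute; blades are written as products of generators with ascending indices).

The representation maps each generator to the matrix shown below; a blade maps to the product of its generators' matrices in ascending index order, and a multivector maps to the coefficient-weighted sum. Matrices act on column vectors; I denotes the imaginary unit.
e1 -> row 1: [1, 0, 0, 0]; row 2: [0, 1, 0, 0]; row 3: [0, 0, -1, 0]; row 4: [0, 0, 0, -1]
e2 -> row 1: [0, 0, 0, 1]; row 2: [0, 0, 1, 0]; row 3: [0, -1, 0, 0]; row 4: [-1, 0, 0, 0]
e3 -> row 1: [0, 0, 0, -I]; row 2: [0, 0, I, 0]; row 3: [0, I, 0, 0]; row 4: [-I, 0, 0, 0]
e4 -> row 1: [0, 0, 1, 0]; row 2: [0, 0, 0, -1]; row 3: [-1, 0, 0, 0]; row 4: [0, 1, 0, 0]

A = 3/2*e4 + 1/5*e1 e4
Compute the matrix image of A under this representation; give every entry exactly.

Bivector images (products of the table entries): rho(e1 e4) = rho(e1)rho(e4) = row 1: [0, 0, 1, 0]; row 2: [0, 0, 0, -1]; row 3: [1, 0, 0, 0]; row 4: [0, -1, 0, 0].
M = (3/2)*rho(e4) + (1/5)*rho(e1 e4), summed entrywise:
Answer: row 1: [0, 0, 17/10, 0]; row 2: [0, 0, 0, -17/10]; row 3: [-13/10, 0, 0, 0]; row 4: [0, 13/10, 0, 0]


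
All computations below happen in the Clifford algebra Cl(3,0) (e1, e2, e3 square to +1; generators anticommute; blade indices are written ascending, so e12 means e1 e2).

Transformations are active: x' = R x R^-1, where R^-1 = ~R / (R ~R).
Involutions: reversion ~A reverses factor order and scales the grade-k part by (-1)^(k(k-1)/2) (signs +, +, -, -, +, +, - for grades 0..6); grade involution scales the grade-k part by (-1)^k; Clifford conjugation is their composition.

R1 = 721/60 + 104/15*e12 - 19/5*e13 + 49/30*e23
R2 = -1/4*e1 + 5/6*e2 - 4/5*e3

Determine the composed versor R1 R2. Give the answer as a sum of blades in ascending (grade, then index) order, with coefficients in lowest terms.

Distribute over the terms of R2 (each basis-blade product reordered to ascending indices, repeated generators contracted through their squares):
R1 (-1/4*e1) = -721/240*e1 + 26/15*e2 - 19/20*e3 - 49/120*e123
R1 (5/6*e2) = 52/9*e1 + 721/72*e2 - 49/36*e3 + 19/6*e123
R1 (-4/5*e3) = 76/25*e1 - 98/75*e2 - 721/75*e3 - 416/75*e123
Summing the partial products and collecting blades:
Answer: 20929/3600*e1 + 18793/1800*e2 - 2683/225*e3 - 1673/600*e123


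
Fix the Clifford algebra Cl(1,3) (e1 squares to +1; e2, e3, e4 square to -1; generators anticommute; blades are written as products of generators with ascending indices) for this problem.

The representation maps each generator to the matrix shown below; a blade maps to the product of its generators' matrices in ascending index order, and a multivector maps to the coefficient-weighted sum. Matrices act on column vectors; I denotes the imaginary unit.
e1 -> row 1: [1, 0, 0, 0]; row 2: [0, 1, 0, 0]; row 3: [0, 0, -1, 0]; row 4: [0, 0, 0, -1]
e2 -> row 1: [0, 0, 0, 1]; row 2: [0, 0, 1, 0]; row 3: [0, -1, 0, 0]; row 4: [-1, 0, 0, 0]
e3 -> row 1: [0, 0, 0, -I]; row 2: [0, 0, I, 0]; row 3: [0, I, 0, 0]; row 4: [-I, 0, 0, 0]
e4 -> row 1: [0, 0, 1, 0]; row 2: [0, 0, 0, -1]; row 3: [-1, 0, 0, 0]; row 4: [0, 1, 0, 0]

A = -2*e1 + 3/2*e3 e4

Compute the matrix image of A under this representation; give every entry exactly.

Bivector images (products of the table entries): rho(e3 e4) = rho(e3)rho(e4) = row 1: [0, -I, 0, 0]; row 2: [-I, 0, 0, 0]; row 3: [0, 0, 0, -I]; row 4: [0, 0, -I, 0].
M = (-2)*rho(e1) + (3/2)*rho(e3 e4), summed entrywise:
Answer: row 1: [-2, -3*I/2, 0, 0]; row 2: [-3*I/2, -2, 0, 0]; row 3: [0, 0, 2, -3*I/2]; row 4: [0, 0, -3*I/2, 2]


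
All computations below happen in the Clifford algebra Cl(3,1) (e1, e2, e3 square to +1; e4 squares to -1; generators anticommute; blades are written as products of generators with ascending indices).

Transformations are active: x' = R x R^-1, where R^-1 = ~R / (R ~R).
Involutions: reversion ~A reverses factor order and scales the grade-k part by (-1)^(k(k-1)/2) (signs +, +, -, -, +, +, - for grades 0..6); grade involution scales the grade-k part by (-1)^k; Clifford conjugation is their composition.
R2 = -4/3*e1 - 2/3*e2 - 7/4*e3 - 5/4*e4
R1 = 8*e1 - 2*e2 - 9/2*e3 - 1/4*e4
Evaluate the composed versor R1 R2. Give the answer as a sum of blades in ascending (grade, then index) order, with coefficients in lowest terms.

Distribute over the terms of R1 (each basis-blade product reordered to ascending indices, repeated generators contracted through their squares):
(8*e1) R2 = -32/3 - 16/3*e1 e2 - 14*e1 e3 - 10*e1 e4
(-2*e2) R2 = 4/3 - 8/3*e1 e2 + 7/2*e2 e3 + 5/2*e2 e4
(-9/2*e3) R2 = 63/8 - 6*e1 e3 - 3*e2 e3 + 45/8*e3 e4
(-1/4*e4) R2 = -5/16 - 1/3*e1 e4 - 1/6*e2 e4 - 7/16*e3 e4
Summing the partial products and collecting blades:
Answer: -85/48 - 8*e1 e2 - 20*e1 e3 - 31/3*e1 e4 + 1/2*e2 e3 + 7/3*e2 e4 + 83/16*e3 e4


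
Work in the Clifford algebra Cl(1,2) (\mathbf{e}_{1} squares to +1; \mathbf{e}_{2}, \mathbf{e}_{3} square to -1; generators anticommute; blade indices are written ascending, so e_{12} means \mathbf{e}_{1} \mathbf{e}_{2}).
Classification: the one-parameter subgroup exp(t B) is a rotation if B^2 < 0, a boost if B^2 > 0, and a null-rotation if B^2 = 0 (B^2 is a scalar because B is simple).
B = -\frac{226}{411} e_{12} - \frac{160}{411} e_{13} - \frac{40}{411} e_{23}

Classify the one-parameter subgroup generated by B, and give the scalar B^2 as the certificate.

B^2 term by term: the squares give (-\frac{226}{411})^2*(e_{12})^2 + (-\frac{160}{411})^2*(e_{13})^2 + (-\frac{40}{411})^2*(e_{23})^2 = \frac{51076}{168921}*(+1) + \frac{25600}{168921}*(+1) + \frac{1600}{168921}*(-1) = \frac{4}{9} (each basis 2-blade squares to minus the product of its generators' squares); cross terms between blades sharing an index anticommute and cancel. So B^2 = \frac{4}{9}.
Answer: boost, certificate B^2 = \frac{4}{9}. Key observation: B^2 = \frac{4}{9} is a conjugation invariant, so its sign decides the class regardless of the surface form of B.


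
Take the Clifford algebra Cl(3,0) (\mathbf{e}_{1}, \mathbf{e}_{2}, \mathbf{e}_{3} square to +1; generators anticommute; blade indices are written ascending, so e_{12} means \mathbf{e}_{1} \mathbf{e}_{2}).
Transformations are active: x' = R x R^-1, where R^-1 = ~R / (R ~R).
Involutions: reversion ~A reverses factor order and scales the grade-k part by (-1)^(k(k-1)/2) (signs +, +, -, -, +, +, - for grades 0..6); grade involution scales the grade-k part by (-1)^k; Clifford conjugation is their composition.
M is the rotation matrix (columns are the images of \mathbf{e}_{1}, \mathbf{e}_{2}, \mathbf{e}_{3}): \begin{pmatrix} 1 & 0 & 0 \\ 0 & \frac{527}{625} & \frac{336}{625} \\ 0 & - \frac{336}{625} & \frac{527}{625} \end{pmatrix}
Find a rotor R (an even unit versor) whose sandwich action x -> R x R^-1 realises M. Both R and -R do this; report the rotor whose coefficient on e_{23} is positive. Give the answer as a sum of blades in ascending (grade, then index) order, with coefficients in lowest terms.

Method: write R = a + b12*e_{12} + b13*e_{13} + b23*e_{23} with a^2 + b12^2 + b13^2 + b23^2 = 1 (so R^-1 = ~R). Expanding the columns R e_j ~R gives tr M = 4a^2 - 1 and, from the antisymmetric part, M21 - M12 = -4a*b12, M13 - M31 = 4a*b13, M32 - M23 = -4a*b23.
Here tr M = \frac{1679}{625}, so a^2 = (1 + tr M)/4 = \frac{576}{625} and a = ±\frac{24}{25}. Taking a = \frac{24}{25}: M21 - M12 = 0, M13 - M31 = 0, M32 - M23 = -\frac{672}{625}, giving b12 = 0, b13 = 0, b23 = \frac{7}{25}, i.e. R = \frac{24}{25} + \frac{7}{25} e_{23}.
Its e_{23} coefficient is already positive.
Answer: \frac{24}{25} + \frac{7}{25} e_{23}. Uniqueness: Spin(3) -> SO(3) maps R and -R to the same rotation of trace \frac{1679}{625}; fixing the sign of the e_{23} coefficient removes the ambiguity.


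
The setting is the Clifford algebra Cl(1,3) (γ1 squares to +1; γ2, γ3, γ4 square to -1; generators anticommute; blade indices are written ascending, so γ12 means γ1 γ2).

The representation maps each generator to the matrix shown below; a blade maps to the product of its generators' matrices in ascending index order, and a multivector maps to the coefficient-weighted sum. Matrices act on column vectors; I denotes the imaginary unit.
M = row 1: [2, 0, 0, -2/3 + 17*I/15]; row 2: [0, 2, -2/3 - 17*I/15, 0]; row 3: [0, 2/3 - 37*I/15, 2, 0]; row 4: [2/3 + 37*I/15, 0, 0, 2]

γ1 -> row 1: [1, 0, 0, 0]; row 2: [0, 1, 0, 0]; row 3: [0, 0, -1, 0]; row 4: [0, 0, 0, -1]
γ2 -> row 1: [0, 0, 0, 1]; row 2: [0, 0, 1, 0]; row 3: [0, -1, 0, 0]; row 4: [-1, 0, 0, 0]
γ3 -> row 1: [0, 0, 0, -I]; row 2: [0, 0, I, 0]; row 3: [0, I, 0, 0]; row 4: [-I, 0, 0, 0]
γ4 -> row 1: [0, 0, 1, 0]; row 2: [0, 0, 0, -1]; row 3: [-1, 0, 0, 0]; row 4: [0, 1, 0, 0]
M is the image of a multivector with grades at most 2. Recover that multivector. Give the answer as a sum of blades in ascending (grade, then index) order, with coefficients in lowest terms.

Method: the blade images are trace-orthogonal — tr(rho(e_A) rho(e_B)^-1) = 4 if A = B and 0 otherwise — and rho(e_A)^-1 = (e_A)^2 * rho(e_A) with (e_A)^2 = +1 or -1, so the coefficient of e_A in the preimage is (e_A)^2 * tr(M rho(e_A))/4.
Nonzero projections over blades of grade <= 2: 1: (1)^2 = +1, tr(M 1) = 8, coefficient 2; γ2: (γ2)^2 = -1, tr(M rho(γ2)) = 8/3, coefficient -2/3; γ3: (γ3)^2 = -1, tr(M rho(γ3)) = 36/5, coefficient -9/5; γ13: (γ13)^2 = +1, tr(M rho(γ13)) = 8/3, coefficient 2/3. Every other blade of grade <= 2 projects to 0.
Answer: 2 - 2/3*γ2 - 9/5*γ3 + 2/3*γ13


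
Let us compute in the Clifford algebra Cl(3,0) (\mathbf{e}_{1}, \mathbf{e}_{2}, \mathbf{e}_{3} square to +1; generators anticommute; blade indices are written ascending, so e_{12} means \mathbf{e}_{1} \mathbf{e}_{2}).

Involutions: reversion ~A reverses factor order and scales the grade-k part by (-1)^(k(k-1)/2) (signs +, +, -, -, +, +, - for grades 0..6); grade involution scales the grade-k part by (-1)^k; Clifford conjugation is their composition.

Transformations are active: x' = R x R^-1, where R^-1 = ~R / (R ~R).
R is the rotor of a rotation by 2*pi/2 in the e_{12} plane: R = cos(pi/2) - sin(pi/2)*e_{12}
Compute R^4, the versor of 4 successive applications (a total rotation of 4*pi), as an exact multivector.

The rotor phase is half the rotation angle and phases add under composition, so 4 steps in the e_{12} plane accumulate phase 4*(pi/2) = 2 \pi: R^4 = cos(2 \pi) - sin(2 \pi)*e_{12}.
cos(2 \pi) = 1 and sin(2 \pi) = 0, so R^4 = 1. The total rotation 4*pi is 2 full turns, so every vector returns to itself, yet the rotor is +1, back on the identity sheet (an even number of 2*pi turns).
Answer: 1


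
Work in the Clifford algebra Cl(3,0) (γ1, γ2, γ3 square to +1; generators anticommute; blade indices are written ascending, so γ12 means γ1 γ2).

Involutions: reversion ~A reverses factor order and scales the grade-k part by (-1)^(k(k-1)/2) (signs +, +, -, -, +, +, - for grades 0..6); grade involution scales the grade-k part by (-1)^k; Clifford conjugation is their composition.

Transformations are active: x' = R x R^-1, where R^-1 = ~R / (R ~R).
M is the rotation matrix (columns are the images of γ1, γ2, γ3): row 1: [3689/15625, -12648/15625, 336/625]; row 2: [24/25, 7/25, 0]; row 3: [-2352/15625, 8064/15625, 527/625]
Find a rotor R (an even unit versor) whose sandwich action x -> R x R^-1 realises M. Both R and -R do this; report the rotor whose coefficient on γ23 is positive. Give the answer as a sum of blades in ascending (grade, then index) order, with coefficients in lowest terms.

Method: write R = a + b12*γ12 + b13*γ13 + b23*γ23 with a^2 + b12^2 + b13^2 + b23^2 = 1 (so R^-1 = ~R). Expanding the columns R e_j ~R gives tr M = 4a^2 - 1 and, from the antisymmetric part, M21 - M12 = -4a*b12, M13 - M31 = 4a*b13, M32 - M23 = -4a*b23.
Here tr M = 21239/15625, so a^2 = (1 + tr M)/4 = 9216/15625 and a = ±96/125. Taking a = 96/125: M21 - M12 = 27648/15625, M13 - M31 = 10752/15625, M32 - M23 = 8064/15625, giving b12 = -72/125, b13 = 28/125, b23 = -21/125, i.e. R = 96/125 - 72/125*γ12 + 28/125*γ13 - 21/125*γ23.
Its γ23 coefficient is negative, so report the other preimage -R.
Answer: -96/125 + 72/125*γ12 - 28/125*γ13 + 21/125*γ23. Why the constraint matters: R and -R act identically through the sandwich — M has trace 21239/15625 either way — so only the sign condition on γ23 picks one of the two preimages.


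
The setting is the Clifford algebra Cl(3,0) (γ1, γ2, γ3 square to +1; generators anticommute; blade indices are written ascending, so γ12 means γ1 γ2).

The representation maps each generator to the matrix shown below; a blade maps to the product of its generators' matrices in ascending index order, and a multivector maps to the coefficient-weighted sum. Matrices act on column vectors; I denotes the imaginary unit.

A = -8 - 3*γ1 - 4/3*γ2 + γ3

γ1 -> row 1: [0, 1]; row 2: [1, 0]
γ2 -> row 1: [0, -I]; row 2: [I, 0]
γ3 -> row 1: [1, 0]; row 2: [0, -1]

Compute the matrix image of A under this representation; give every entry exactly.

M = (-8)*1 + (-3)*rho(γ1) + (-4/3)*rho(γ2) + (1)*rho(γ3), summed entrywise (1 is the identity matrix):
Answer: row 1: [-7, -3 + 4*I/3]; row 2: [-3 - 4*I/3, -9]


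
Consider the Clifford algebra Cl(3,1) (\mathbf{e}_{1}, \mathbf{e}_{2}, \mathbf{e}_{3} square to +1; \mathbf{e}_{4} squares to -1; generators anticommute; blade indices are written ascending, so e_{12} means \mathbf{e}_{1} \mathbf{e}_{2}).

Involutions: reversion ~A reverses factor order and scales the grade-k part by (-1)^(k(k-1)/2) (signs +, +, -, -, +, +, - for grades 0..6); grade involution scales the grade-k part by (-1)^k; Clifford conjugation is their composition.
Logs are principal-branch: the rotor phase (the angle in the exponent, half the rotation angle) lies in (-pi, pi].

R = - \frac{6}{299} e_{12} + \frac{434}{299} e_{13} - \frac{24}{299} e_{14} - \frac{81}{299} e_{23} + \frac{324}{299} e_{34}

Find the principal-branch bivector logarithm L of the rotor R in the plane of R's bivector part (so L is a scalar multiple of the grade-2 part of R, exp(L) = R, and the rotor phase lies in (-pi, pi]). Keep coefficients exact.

The scalar part of R is 0, and that scalar determines the rotor phase on the principal branch; recovering the unit plane as bivector-part over sine of the phase gives L = phase * plane.
Concretely: cos(phase) = 0 gives phase = ±\frac{\pi}{2}, and since phase/sin(phase) is even the sign is immaterial: L = (phase/sin(phase)) * <R>_2 = (\frac{\pi}{2}) * <R>_2.
Answer: - \frac{3 \pi}{299} e_{12} + \frac{217 \pi}{299} e_{13} - \frac{12 \pi}{299} e_{14} - \frac{81 \pi}{598} e_{23} + \frac{162 \pi}{299} e_{34}


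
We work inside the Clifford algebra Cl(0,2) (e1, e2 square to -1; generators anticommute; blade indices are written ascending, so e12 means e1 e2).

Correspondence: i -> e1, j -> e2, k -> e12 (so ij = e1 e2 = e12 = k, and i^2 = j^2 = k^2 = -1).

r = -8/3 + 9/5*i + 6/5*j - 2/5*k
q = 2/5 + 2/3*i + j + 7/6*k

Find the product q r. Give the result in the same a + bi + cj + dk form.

In blades: q = 2/5 + 2/3*e1 + e2 + 7/6*e12, r = -8/3 + 9/5*e1 + 6/5*e2 - 2/5*e12.
Distribute q over r term by term (generator squares from the signature, products reordered to ascending indices): (2/5)*r = -16/15 + 18/25*e1 + 12/25*e2 - 4/25*e12; (2/3*e1)*r = -6/5 - 16/9*e1 + 4/15*e2 + 4/5*e12; (e2)*r = -6/5 - 2/5*e1 - 8/3*e2 - 9/5*e12; (7/6*e12)*r = 7/15 - 7/5*e1 + 21/10*e2 - 28/9*e12.
Sum: -3 - 643/225*e1 + 9/50*e2 - 961/225*e12; translating back through the correspondence:
Answer: -3 - 643/225*i + 9/50*j - 961/225*k


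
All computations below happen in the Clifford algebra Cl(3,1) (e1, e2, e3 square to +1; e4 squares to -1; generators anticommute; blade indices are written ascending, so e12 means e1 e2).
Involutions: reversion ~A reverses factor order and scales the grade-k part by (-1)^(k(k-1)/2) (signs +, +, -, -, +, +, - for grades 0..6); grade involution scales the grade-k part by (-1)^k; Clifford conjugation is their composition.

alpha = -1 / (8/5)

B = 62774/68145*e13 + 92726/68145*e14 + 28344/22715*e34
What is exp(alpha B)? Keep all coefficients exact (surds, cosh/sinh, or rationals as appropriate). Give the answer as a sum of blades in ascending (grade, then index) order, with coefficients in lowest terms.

B^2 term by term: the squares give (62774/68145)^2*(e13)^2 + (92726/68145)^2*(e14)^2 + (28344/22715)^2*(e34)^2 = 3940575076/4643741025*(-1) + 8598111076/4643741025*(+1) + 803382336/515971225*(+1) = 64/25 (each basis 2-blade squares to minus the product of its generators' squares); cross terms between blades sharing an index anticommute and cancel. So B^2 = 64/25.
B^2 = 64/25 — the positive square puts this in the hyperbolic regime; l = 8/5, alpha*l = -1, so exp(alpha B) = cosh(-1) + (sinh(-1)/(8/5))*B = cosh(1) + (-5*sinh(1)/8)*B.
Answer: cosh(1) - 31387*sinh(1)/54516*e13 - 46363*sinh(1)/54516*e14 - 3543*sinh(1)/4543*e34


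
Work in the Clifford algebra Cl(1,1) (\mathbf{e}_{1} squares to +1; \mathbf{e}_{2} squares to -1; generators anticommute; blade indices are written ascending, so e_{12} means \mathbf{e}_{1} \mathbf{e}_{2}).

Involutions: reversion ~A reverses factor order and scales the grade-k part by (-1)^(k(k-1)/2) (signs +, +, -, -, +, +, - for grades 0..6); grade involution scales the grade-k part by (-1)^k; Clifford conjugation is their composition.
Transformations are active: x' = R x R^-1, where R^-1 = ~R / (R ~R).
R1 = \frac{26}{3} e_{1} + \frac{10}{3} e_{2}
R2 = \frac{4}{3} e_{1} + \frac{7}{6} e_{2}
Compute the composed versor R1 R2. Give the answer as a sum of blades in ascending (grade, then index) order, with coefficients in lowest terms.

Distribute over the terms of R1 (each basis-blade product reordered to ascending indices, repeated generators contracted through their squares):
(\frac{26}{3} e_{1}) R2 = \frac{104}{9} + \frac{91}{9} e_{12}
(\frac{10}{3} e_{2}) R2 = -\frac{35}{9} - \frac{40}{9} e_{12}
Summing the partial products and collecting blades:
Answer: \frac{23}{3} + \frac{17}{3} e_{12}


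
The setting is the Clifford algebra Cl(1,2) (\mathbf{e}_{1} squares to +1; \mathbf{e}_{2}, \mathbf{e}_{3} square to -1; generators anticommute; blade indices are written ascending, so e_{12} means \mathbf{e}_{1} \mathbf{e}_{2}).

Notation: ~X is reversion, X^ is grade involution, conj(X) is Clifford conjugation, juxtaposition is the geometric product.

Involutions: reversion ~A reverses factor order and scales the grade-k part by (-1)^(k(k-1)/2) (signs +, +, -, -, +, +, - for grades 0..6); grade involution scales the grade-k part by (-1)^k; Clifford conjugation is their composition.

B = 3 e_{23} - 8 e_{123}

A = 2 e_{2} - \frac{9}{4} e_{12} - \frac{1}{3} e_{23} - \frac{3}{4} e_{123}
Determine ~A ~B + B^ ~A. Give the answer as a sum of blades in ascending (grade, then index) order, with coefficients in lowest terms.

first term: -5 - \frac{5}{12} e_{1} + 24 e_{3} + \frac{91}{4} e_{13}
second term: -7 - \frac{59}{12} e_{1} + 24 e_{3} + \frac{91}{4} e_{13}
Answer: -12 - \frac{16}{3} e_{1} + 48 e_{3} + \frac{91}{2} e_{13}


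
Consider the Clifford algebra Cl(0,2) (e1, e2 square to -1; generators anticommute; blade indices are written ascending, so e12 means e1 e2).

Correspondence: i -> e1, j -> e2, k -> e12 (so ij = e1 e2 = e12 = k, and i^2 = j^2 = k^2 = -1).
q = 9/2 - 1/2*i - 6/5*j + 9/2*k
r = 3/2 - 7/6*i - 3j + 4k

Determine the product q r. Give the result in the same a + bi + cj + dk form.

In blades: q = 9/2 - 1/2*e1 - 6/5*e2 + 9/2*e12, r = 3/2 - 7/6*e1 - 3*e2 + 4*e12.
Distribute q over r term by term (generator squares from the signature, products reordered to ascending indices): (9/2)*r = 27/4 - 21/4*e1 - 27/2*e2 + 18*e12; (-1/2*e1)*r = -7/12 - 3/4*e1 + 2*e2 + 3/2*e12; (-6/5*e2)*r = -18/5 - 24/5*e1 - 9/5*e2 - 7/5*e12; (9/2*e12)*r = -18 + 27/2*e1 - 21/4*e2 + 27/4*e12.
Sum: -463/30 + 27/10*e1 - 371/20*e2 + 497/20*e12; translating back through the correspondence:
Answer: -463/30 + 27/10*i - 371/20*j + 497/20*k
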